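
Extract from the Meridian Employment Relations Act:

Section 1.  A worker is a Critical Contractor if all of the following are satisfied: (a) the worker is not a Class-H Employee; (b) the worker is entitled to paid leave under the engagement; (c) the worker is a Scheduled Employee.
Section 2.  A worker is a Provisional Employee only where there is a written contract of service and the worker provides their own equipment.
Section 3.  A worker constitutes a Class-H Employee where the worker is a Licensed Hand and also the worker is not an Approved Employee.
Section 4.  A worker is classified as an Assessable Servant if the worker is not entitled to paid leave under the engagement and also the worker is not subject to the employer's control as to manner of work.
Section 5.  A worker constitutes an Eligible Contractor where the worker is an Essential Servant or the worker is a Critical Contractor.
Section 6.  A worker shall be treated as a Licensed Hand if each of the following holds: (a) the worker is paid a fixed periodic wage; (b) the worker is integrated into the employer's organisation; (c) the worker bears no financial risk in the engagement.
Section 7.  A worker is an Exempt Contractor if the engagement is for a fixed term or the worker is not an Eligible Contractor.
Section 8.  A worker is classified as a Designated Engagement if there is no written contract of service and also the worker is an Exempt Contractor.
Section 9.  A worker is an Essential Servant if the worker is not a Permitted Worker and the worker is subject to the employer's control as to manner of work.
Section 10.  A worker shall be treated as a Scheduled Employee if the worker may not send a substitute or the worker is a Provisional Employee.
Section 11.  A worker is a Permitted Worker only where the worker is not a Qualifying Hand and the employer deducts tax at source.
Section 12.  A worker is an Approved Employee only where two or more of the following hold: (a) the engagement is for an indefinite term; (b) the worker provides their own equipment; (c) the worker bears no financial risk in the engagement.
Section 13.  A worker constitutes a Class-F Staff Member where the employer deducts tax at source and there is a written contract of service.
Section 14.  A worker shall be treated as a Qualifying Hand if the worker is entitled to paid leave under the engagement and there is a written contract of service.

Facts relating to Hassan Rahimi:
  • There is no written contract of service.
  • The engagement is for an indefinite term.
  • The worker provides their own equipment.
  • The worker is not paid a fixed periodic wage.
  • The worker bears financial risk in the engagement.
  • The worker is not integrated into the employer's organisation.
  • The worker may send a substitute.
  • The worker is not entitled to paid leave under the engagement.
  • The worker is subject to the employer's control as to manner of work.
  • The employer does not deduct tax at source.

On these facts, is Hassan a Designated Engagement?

section 14 — Qualifying Hand: [the worker is entitled to paid leave under the engagement? no] AND [there is a written contract of service? no] → not satisfied.
section 11 — Permitted Worker: [not a Qualifying Hand (section 14)? yes] AND [the employer deducts tax at source? no] → not satisfied.
section 9 — Essential Servant: [not a Permitted Worker (section 11)? yes] AND [the worker is subject to the employer's control as to manner of work? yes] → satisfied.
section 6 — Licensed Hand: [the worker is paid a fixed periodic wage? no] AND [the worker is integrated into the employer's organisation? no] AND [the worker bears no financial risk in the engagement? no] → not satisfied.
section 12 — Approved Employee: the engagement is for an indefinite term? yes; the worker provides their own equipment? yes; the worker bears no financial risk in the engagement? no — 2 of 3 hold (need ≥2) → satisfied.
section 3 — Class-H Employee: [Licensed Hand (section 6)? no] AND [not an Approved Employee (section 12)? no] → not satisfied.
section 2 — Provisional Employee: [there is a written contract of service? no] AND [the worker provides their own equipment? yes] → not satisfied.
section 10 — Scheduled Employee: [the worker may not send a substitute? no] OR [Provisional Employee (section 2)? no] → not satisfied.
section 1 — Critical Contractor: [not a Class-H Employee (section 3)? yes] AND [the worker is entitled to paid leave under the engagement? no] AND [Scheduled Employee (section 10)? no] → not satisfied.
section 5 — Eligible Contractor: [Essential Servant (section 9)? yes] OR [Critical Contractor (section 1)? no] → satisfied.
section 7 — Exempt Contractor: [the engagement is for a fixed term? no] OR [not an Eligible Contractor (section 5)? no] → not satisfied.
section 8 — Designated Engagement: [there is no written contract of service? yes] AND [Exempt Contractor (section 7)? no] → not satisfied.

No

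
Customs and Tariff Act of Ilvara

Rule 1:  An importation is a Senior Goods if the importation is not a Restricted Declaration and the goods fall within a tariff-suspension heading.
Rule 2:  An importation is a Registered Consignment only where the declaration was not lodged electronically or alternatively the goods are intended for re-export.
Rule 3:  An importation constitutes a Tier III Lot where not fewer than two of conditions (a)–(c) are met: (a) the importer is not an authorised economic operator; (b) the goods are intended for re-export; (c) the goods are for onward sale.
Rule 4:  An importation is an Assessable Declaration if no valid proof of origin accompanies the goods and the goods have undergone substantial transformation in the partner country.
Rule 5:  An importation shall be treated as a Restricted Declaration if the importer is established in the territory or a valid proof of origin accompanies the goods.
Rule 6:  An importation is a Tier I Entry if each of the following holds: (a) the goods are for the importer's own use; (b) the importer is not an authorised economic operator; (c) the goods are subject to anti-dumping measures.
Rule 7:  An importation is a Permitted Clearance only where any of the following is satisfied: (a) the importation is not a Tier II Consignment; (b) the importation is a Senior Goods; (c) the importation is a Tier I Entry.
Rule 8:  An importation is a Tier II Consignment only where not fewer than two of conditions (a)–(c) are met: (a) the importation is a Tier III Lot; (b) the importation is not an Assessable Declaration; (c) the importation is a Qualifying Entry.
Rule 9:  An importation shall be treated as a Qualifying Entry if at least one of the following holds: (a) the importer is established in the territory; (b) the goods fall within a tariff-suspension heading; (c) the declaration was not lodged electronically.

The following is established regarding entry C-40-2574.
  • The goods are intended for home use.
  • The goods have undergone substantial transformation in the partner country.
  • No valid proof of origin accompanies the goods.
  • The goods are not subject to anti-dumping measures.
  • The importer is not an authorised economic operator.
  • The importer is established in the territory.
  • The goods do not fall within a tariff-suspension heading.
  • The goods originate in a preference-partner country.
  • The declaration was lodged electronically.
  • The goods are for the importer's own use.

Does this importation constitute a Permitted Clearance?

rule 3 — Tier III Lot: the importer is not an authorised economic operator? yes; the goods are intended for re-export? no; the goods are for onward sale? no — 1 of 3 hold (need ≥2) → not satisfied.
rule 4 — Assessable Declaration: [no valid proof of origin accompanies the goods? yes] AND [the goods have undergone substantial transformation in the partner country? yes] → satisfied.
rule 9 — Qualifying Entry: [the importer is established in the territory? yes] OR [the goods fall within a tariff-suspension heading? no] OR [the declaration was not lodged electronically? no] → satisfied.
rule 8 — Tier II Consignment: Tier III Lot (rule 3)? no; not an Assessable Declaration (rule 4)? no; Qualifying Entry (rule 9)? yes — 1 of 3 hold (need ≥2) → not satisfied.
rule 5 — Restricted Declaration: [the importer is established in the territory? yes] OR [a valid proof of origin accompanies the goods? no] → satisfied.
rule 1 — Senior Goods: [not a Restricted Declaration (rule 5)? no] AND [the goods fall within a tariff-suspension heading? no] → not satisfied.
rule 6 — Tier I Entry: [the goods are for the importer's own use? yes] AND [the importer is not an authorised economic operator? yes] AND [the goods are subject to anti-dumping measures? no] → not satisfied.
rule 7 — Permitted Clearance: [not a Tier II Consignment (rule 8)? yes] OR [Senior Goods (rule 1)? no] OR [Tier I Entry (rule 6)? no] → satisfied.

Yes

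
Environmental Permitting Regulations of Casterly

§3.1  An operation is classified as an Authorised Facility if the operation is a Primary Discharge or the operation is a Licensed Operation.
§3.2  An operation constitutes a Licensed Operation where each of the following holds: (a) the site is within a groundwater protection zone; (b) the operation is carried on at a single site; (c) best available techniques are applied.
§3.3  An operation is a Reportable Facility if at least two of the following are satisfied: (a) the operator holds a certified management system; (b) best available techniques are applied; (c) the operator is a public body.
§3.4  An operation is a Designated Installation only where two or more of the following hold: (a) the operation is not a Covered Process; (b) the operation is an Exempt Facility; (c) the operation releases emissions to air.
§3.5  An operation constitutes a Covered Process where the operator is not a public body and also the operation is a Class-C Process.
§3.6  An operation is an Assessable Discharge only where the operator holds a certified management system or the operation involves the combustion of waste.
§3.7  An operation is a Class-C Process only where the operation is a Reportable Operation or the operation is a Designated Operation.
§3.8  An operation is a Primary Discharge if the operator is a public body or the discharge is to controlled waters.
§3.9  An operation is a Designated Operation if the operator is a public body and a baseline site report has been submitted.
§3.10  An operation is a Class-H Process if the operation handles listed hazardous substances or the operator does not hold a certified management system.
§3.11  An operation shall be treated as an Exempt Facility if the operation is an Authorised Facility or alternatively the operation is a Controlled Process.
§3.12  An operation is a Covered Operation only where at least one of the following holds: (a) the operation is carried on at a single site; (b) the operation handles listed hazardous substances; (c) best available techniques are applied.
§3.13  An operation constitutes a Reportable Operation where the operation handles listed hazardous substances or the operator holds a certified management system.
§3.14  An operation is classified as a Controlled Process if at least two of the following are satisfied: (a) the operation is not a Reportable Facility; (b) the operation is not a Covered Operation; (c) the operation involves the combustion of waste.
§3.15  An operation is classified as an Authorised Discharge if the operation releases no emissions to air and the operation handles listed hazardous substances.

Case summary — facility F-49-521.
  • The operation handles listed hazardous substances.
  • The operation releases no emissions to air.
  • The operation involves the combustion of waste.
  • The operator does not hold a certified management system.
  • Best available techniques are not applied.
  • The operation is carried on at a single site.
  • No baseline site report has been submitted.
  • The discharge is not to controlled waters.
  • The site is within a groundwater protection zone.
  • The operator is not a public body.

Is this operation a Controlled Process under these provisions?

§3.3 — Reportable Facility: the operator holds a certified management system? no; best available techniques are applied? no; the operator is a public body? no — 0 of 3 hold (need ≥2) → not satisfied.
§3.12 — Covered Operation: [the operation is carried on at a single site? yes] OR [the operation handles listed hazardous substances? yes] OR [best available techniques are applied? no] → satisfied.
§3.14 — Controlled Process: not a Reportable Facility (§3.3)? yes; not a Covered Operation (§3.12)? no; the operation involves the combustion of waste? yes — 2 of 3 hold (need ≥2) → satisfied.

Yes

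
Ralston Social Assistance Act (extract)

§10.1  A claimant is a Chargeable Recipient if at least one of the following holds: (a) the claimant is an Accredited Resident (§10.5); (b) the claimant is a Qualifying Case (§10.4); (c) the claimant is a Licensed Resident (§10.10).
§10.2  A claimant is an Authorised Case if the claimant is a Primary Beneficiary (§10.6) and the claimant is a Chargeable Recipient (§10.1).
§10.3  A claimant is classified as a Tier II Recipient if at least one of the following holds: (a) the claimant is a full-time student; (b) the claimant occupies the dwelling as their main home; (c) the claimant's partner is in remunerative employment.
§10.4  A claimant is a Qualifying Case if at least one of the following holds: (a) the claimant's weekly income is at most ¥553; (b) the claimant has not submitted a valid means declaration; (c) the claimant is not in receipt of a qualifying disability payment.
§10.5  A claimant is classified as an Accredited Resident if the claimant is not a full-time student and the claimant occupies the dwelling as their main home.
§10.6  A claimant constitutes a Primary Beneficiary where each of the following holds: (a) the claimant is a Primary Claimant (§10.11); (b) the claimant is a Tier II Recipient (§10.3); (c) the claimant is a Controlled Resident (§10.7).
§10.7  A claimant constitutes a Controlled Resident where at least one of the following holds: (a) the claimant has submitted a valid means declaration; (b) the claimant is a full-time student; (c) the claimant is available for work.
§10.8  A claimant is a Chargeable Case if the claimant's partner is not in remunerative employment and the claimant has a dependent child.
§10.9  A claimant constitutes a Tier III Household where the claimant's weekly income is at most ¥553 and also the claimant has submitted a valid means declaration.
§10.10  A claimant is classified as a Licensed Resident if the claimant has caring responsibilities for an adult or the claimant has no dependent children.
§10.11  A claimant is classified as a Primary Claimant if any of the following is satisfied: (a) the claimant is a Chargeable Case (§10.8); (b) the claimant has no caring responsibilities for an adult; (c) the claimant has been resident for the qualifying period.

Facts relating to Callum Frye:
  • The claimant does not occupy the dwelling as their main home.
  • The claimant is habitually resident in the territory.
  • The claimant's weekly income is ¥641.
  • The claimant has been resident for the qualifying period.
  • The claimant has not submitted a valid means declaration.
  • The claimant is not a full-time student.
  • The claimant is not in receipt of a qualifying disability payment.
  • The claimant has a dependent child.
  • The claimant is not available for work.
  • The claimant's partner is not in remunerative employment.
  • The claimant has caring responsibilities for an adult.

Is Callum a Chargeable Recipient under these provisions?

Yes

Under §10.5: the claimant is not a full-time student? yes; and the claimant occupies the dwelling as their main home? no. So the claimant is not an Accredited Resident.
Under §10.4: claimant's weekly income: ¥641 ≤ ¥553? no; or the claimant has not submitted a valid means declaration? yes; or the claimant is not in receipt of a qualifying disability payment? yes. So the claimant is a Qualifying Case.
Under §10.10: the claimant has caring responsibilities for an adult? yes; or the claimant has no dependent children? no. So the claimant is a Licensed Resident.
Under §10.1: Accredited Resident (§10.5)? no; or Qualifying Case (§10.4)? yes; or Licensed Resident (§10.10)? yes. So the claimant is a Chargeable Recipient.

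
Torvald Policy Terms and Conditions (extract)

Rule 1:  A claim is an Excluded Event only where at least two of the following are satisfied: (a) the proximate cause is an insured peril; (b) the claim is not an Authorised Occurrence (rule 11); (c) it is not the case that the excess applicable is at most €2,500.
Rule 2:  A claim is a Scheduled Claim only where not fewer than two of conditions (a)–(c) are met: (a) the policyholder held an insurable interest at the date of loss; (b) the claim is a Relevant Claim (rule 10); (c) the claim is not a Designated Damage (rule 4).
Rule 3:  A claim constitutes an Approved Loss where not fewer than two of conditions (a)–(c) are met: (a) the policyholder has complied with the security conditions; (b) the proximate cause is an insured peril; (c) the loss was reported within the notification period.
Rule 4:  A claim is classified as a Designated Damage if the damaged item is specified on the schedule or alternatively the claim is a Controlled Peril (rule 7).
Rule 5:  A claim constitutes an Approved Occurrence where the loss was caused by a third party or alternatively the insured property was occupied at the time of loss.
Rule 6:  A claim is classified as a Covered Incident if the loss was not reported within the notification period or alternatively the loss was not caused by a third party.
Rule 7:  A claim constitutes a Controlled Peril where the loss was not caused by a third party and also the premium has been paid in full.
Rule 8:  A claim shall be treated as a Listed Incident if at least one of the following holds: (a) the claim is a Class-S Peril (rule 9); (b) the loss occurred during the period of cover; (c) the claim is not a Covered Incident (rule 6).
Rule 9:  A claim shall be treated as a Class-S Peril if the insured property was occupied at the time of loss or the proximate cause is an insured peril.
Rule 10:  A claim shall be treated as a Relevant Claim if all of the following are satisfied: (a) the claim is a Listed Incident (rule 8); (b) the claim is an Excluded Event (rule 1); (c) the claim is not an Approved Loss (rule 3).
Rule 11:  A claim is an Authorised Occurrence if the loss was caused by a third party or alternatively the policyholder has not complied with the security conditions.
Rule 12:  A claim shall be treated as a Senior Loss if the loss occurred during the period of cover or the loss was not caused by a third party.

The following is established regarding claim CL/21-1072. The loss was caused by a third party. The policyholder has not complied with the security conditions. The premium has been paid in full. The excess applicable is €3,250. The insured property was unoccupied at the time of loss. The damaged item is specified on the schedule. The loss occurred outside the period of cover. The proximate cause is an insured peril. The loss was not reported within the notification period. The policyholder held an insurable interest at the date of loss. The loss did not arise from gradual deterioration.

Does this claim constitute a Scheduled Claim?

rule 9 — Class-S Peril: [the insured property was occupied at the time of loss? no] OR [the proximate cause is an insured peril? yes] → satisfied.
rule 6 — Covered Incident: [the loss was not reported within the notification period? yes] OR [the loss was not caused by a third party? no] → satisfied.
rule 8 — Listed Incident: [Class-S Peril (rule 9)? yes] OR [the loss occurred during the period of cover? no] OR [not a Covered Incident (rule 6)? no] → satisfied.
rule 11 — Authorised Occurrence: [the loss was caused by a third party? yes] OR [the policyholder has not complied with the security conditions? yes] → satisfied.
rule 1 — Excluded Event: the proximate cause is an insured peril? yes; not an Authorised Occurrence (rule 11)? no; excess applicable: €3,250 ≤ €2,500? no, so negated condition yes — 2 of 3 hold (need ≥2) → satisfied.
rule 3 — Approved Loss: the policyholder has complied with the security conditions? no; the proximate cause is an insured peril? yes; the loss was reported within the notification period? no — 1 of 3 hold (need ≥2) → not satisfied.
rule 10 — Relevant Claim: [Listed Incident (rule 8)? yes] AND [Excluded Event (rule 1)? yes] AND [not an Approved Loss (rule 3)? yes] → satisfied.
rule 7 — Controlled Peril: [the loss was not caused by a third party? no] AND [the premium has been paid in full? yes] → not satisfied.
rule 4 — Designated Damage: [the damaged item is specified on the schedule? yes] OR [Controlled Peril (rule 7)? no] → satisfied.
rule 2 — Scheduled Claim: the policyholder held an insurable interest at the date of loss? yes; Relevant Claim (rule 10)? yes; not a Designated Damage (rule 4)? no — 2 of 3 hold (need ≥2) → satisfied.

Yes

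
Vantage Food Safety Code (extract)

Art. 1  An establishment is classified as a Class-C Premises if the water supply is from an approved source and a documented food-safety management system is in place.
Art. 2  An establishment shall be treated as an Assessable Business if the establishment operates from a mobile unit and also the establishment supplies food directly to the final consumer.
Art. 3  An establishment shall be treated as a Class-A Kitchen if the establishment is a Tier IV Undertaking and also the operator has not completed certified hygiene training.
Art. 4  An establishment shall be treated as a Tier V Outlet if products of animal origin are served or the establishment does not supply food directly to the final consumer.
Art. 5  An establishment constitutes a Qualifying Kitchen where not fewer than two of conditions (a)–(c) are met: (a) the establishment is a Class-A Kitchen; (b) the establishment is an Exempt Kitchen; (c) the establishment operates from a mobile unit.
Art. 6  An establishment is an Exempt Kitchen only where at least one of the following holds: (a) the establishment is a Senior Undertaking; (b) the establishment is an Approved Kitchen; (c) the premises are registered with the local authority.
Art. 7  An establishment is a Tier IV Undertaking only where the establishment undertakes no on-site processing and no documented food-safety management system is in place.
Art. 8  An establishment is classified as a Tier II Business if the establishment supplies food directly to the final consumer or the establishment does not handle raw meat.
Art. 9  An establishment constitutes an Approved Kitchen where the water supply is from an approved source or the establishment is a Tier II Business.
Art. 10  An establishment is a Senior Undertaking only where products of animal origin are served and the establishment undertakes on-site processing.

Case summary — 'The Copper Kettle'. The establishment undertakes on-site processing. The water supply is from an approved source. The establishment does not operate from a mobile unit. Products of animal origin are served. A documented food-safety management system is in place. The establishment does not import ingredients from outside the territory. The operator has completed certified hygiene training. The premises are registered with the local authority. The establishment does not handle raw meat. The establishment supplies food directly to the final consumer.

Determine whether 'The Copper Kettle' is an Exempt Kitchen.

Yes

article 10 — Senior Undertaking: [products of animal origin are served? yes] AND [the establishment undertakes on-site processing? yes] → satisfied.
article 8 — Tier II Business: [the establishment supplies food directly to the final consumer? yes] OR [the establishment does not handle raw meat? yes] → satisfied.
article 9 — Approved Kitchen: [the water supply is from an approved source? yes] OR [Tier II Business (article 8)? yes] → satisfied.
article 6 — Exempt Kitchen: [Senior Undertaking (article 10)? yes] OR [Approved Kitchen (article 9)? yes] OR [the premises are registered with the local authority? yes] → satisfied.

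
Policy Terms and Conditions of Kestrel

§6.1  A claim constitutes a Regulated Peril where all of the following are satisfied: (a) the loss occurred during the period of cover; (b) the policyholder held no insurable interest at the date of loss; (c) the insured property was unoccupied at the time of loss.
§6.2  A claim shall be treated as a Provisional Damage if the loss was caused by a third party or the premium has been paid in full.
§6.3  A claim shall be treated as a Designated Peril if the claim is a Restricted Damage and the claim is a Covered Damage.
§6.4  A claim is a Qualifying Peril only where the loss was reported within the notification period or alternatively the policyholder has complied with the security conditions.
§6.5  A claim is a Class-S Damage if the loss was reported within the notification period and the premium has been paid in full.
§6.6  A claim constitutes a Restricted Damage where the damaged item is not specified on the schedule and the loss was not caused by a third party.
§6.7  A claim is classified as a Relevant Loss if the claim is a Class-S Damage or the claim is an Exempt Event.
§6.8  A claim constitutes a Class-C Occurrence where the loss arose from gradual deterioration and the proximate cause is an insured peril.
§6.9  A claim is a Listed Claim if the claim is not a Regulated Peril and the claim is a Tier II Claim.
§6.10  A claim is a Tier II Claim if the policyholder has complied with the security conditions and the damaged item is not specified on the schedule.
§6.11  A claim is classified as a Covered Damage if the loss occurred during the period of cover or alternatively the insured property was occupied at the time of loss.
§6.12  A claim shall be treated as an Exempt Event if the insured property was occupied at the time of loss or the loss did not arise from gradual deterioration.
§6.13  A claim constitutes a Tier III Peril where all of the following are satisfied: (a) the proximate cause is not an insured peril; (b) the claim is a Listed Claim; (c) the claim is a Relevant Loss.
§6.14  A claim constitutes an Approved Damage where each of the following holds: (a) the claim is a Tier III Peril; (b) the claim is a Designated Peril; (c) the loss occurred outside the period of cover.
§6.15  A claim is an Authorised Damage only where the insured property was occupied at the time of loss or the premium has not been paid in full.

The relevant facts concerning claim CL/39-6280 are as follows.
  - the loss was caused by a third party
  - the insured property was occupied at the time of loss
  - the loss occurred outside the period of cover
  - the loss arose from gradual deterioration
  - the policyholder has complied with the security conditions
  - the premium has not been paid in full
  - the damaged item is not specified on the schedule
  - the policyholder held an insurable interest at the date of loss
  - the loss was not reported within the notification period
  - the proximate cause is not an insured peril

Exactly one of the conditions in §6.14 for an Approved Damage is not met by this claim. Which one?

Designated Peril

Under §6.1: the loss occurred during the period of cover? no; and the policyholder held no insurable interest at the date of loss? no; and the insured property was unoccupied at the time of loss? no. So the claim is not a Regulated Peril.
Under §6.10: the policyholder has complied with the security conditions? yes; and the damaged item is not specified on the schedule? yes. So the claim is a Tier II Claim.
Under §6.9: not a Regulated Peril (§6.1)? yes; and Tier II Claim (§6.10)? yes. So the claim is a Listed Claim.
Under §6.5: the loss was reported within the notification period? no; and the premium has been paid in full? no. So the claim is not a Class-S Damage.
Under §6.12: the insured property was occupied at the time of loss? yes; or the loss did not arise from gradual deterioration? no. So the claim is an Exempt Event.
Under §6.7: Class-S Damage (§6.5)? no; or Exempt Event (§6.12)? yes. So the claim is a Relevant Loss.
Under §6.13: the proximate cause is not an insured peril? yes; and Listed Claim (§6.9)? yes; and Relevant Loss (§6.7)? yes. So the claim is a Tier III Peril.
Under §6.6: the damaged item is not specified on the schedule? yes; and the loss was not caused by a third party? no. So the claim is not a Restricted Damage.
Under §6.11: the loss occurred during the period of cover? no; or the insured property was occupied at the time of loss? yes. So the claim is a Covered Damage.
Under §6.3: Restricted Damage (§6.6)? no; and Covered Damage (§6.11)? yes. So the claim is not a Designated Peril.
Under §6.14: Tier III Peril (§6.13)? yes; and Designated Peril (§6.3)? no; and the loss occurred outside the period of cover? yes. So the claim is not an Approved Damage.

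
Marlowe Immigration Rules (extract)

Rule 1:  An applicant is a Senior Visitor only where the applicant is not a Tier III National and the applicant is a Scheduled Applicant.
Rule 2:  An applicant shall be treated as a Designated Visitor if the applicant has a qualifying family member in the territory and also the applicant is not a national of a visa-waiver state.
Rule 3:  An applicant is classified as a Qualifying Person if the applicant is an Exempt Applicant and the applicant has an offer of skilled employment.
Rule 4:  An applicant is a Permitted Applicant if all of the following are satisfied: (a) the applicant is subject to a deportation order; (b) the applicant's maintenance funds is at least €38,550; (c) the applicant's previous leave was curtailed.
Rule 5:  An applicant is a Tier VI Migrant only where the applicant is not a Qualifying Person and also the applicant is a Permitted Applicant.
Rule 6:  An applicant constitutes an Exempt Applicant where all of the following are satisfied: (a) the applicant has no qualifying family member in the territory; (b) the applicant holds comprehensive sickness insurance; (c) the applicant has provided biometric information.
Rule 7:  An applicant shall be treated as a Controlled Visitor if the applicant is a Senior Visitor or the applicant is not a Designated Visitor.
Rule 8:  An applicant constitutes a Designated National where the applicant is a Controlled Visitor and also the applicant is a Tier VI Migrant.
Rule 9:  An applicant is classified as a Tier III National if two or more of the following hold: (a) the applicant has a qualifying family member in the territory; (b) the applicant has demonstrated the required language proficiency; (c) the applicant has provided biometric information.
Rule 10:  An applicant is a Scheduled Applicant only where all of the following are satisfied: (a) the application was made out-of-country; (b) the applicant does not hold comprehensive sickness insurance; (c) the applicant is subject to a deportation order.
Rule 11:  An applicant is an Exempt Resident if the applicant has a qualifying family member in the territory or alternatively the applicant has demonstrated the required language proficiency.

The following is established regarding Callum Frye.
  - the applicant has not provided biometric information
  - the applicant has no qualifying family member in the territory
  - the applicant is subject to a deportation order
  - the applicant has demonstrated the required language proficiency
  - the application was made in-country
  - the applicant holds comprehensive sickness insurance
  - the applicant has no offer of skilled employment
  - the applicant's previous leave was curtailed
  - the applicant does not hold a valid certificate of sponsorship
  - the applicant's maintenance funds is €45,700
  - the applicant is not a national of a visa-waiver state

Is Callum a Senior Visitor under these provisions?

No

rule 9 — Tier III National: the applicant has a qualifying family member in the territory? no; the applicant has demonstrated the required language proficiency? yes; the applicant has provided biometric information? no — 1 of 3 hold (need ≥2) → not satisfied.
rule 10 — Scheduled Applicant: [the application was made out-of-country? no] AND [the applicant does not hold comprehensive sickness insurance? no] AND [the applicant is subject to a deportation order? yes] → not satisfied.
rule 1 — Senior Visitor: [not a Tier III National (rule 9)? yes] AND [Scheduled Applicant (rule 10)? no] → not satisfied.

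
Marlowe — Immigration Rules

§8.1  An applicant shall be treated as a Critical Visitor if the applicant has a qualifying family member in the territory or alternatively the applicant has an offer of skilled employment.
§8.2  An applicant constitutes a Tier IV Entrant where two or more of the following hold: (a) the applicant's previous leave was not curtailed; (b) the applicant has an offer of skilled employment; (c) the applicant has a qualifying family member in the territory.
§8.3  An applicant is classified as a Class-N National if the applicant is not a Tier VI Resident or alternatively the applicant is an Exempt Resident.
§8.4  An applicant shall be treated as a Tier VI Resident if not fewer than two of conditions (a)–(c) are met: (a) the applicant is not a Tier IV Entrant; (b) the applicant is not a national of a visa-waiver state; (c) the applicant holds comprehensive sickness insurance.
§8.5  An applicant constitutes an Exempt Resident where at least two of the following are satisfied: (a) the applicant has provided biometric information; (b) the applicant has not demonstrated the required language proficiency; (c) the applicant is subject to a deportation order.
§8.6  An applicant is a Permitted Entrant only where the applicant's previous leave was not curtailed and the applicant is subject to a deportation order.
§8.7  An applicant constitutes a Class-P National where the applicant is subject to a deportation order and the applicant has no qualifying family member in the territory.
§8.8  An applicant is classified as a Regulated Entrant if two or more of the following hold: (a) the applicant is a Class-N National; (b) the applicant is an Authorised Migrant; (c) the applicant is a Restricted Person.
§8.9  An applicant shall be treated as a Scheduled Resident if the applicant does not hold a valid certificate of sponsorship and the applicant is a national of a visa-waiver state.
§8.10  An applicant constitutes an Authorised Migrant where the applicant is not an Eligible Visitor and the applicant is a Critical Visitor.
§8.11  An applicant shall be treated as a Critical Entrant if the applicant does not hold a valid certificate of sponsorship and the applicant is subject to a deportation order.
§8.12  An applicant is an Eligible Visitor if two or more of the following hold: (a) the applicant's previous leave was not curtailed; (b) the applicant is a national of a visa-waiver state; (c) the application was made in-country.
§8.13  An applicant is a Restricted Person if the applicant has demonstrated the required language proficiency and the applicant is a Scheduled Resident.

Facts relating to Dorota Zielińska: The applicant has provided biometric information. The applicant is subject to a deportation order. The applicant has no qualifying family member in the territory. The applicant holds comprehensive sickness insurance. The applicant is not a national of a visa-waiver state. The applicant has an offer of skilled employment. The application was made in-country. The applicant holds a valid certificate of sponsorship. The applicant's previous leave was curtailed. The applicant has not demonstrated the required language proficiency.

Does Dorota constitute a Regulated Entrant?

Under §8.2: the applicant's previous leave was not curtailed? no; the applicant has an offer of skilled employment? yes; the applicant has a qualifying family member in the territory? no — 1 of 3 hold (need ≥2) → not satisfied.
Under §8.4: not a Tier IV Entrant (§8.2)? yes; the applicant is not a national of a visa-waiver state? yes; the applicant holds comprehensive sickness insurance? yes — 3 of 3 hold (need ≥2) → satisfied.
Under §8.5: the applicant has provided biometric information? yes; the applicant has not demonstrated the required language proficiency? yes; the applicant is subject to a deportation order? yes — 3 of 3 hold (need ≥2) → satisfied.
Under §8.3: not a Tier VI Resident (§8.4)? no; or Exempt Resident (§8.5)? yes. So the applicant is a Class-N National.
Under §8.12: the applicant's previous leave was not curtailed? no; the applicant is a national of a visa-waiver state? no; the application was made in-country? yes — 1 of 3 hold (need ≥2) → not satisfied.
Under §8.1: the applicant has a qualifying family member in the territory? no; or the applicant has an offer of skilled employment? yes. So the applicant is a Critical Visitor.
Under §8.10: not an Eligible Visitor (§8.12)? yes; and Critical Visitor (§8.1)? yes. So the applicant is an Authorised Migrant.
Under §8.9: the applicant does not hold a valid certificate of sponsorship? no; and the applicant is a national of a visa-waiver state? no. So the applicant is not a Scheduled Resident.
Under §8.13: the applicant has demonstrated the required language proficiency? no; and Scheduled Resident (§8.9)? no. So the applicant is not a Restricted Person.
Under §8.8: Class-N National (§8.3)? yes; Authorised Migrant (§8.10)? yes; Restricted Person (§8.13)? no — 2 of 3 hold (need ≥2) → satisfied.

Yes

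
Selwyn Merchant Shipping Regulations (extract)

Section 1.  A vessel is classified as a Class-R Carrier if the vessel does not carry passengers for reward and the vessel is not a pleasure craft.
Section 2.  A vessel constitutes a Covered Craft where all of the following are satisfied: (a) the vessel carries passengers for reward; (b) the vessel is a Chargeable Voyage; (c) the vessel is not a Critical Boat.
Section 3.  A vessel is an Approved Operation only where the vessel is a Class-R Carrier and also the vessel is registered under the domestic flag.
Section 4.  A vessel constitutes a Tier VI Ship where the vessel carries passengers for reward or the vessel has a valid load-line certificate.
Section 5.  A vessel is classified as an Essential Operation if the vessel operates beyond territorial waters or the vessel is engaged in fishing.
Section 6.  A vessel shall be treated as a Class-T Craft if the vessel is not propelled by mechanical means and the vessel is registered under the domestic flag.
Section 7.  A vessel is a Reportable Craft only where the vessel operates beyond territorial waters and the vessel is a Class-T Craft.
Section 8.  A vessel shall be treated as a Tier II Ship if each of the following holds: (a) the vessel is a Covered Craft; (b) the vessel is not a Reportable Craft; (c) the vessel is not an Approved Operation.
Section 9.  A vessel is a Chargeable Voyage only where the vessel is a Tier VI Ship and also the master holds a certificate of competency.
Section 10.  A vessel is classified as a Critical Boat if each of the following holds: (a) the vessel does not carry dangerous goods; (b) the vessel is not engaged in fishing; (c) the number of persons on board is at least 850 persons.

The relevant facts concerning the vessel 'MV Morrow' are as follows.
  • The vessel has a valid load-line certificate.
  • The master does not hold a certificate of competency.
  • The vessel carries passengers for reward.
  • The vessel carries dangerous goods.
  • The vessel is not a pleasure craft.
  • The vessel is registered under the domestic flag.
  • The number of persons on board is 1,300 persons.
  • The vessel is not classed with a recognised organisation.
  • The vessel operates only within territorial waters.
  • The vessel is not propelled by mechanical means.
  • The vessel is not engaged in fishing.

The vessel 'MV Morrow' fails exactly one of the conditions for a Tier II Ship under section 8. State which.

section 4 — Tier VI Ship: [the vessel carries passengers for reward? yes] OR [the vessel has a valid load-line certificate? yes] → satisfied.
section 9 — Chargeable Voyage: [Tier VI Ship (section 4)? yes] AND [the master holds a certificate of competency? no] → not satisfied.
section 10 — Critical Boat: [the vessel does not carry dangerous goods? no] AND [the vessel is not engaged in fishing? yes] AND [number of persons on board: 1,300 persons ≥ 850 persons? yes] → not satisfied.
section 2 — Covered Craft: [the vessel carries passengers for reward? yes] AND [Chargeable Voyage (section 9)? no] AND [not a Critical Boat (section 10)? yes] → not satisfied.
section 6 — Class-T Craft: [the vessel is not propelled by mechanical means? yes] AND [the vessel is registered under the domestic flag? yes] → satisfied.
section 7 — Reportable Craft: [the vessel operates beyond territorial waters? no] AND [Class-T Craft (section 6)? yes] → not satisfied.
section 1 — Class-R Carrier: [the vessel does not carry passengers for reward? no] AND [the vessel is not a pleasure craft? yes] → not satisfied.
section 3 — Approved Operation: [Class-R Carrier (section 1)? no] AND [the vessel is registered under the domestic flag? yes] → not satisfied.
section 8 — Tier II Ship: [Covered Craft (section 2)? no] AND [not a Reportable Craft (section 7)? yes] AND [not an Approved Operation (section 3)? yes] → not satisfied.

Covered Craft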